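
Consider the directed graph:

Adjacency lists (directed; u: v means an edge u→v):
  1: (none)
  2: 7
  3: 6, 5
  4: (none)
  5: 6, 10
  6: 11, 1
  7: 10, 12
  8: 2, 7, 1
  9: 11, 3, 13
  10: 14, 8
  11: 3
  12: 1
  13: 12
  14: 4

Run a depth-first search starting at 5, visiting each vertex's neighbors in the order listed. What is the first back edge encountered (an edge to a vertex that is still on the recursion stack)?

3->6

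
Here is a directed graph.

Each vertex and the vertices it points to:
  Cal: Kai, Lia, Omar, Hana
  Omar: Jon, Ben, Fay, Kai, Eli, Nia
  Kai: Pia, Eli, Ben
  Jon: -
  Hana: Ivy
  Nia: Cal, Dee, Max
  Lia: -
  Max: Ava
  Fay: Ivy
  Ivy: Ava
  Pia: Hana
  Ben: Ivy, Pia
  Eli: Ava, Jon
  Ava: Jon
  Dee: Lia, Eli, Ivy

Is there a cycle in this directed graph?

Yes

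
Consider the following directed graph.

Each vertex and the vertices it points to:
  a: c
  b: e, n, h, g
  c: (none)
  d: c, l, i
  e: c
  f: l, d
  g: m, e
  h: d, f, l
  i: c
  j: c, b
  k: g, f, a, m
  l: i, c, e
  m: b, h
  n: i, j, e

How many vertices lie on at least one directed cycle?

5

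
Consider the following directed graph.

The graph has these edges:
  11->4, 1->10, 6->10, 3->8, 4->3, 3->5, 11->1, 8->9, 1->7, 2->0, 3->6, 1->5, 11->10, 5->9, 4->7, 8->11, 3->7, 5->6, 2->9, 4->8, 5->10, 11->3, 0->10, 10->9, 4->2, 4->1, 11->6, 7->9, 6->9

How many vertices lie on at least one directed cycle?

A vertex is on a directed cycle iff it belongs to a strongly connected component of size ≥ 2 (or has a self-loop).
The vertices on cycles are {3, 4, 8, 11} — 4 in total.

4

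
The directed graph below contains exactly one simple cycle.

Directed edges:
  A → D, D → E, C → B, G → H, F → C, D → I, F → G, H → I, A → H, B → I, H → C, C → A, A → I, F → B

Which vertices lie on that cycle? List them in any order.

DFS with gray/black marking from C:
C gray
  B gray
    I gray
    I black
  B black
  A gray
    D gray
      D→I: I black — skip
      E gray
      E black
    D black
    A→I: I black — skip
    H gray
      H→C: C is gray → back edge
Back edge closes the cycle C → A → H → C; its vertices are {A, C, H}.

A, C, H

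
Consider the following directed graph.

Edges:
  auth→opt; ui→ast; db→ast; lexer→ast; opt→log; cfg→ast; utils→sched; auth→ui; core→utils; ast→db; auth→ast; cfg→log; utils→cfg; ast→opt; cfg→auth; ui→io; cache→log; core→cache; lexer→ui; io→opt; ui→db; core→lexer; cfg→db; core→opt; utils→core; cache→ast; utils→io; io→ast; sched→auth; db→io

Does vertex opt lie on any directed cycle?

No

opt lies on a cycle iff there is a path from opt back to itself.
Exploring from opt, it never reaches itself; equivalently, its strongly connected component is a singleton.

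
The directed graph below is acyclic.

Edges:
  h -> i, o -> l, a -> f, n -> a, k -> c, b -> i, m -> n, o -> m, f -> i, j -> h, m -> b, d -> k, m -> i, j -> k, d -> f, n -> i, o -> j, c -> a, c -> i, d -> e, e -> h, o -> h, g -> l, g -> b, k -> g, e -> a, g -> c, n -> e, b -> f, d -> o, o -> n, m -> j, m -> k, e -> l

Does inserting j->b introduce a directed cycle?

Adding j→b creates a cycle iff b can already reach j.
Explore from b: no path reaches j. The graph stays acyclic.

No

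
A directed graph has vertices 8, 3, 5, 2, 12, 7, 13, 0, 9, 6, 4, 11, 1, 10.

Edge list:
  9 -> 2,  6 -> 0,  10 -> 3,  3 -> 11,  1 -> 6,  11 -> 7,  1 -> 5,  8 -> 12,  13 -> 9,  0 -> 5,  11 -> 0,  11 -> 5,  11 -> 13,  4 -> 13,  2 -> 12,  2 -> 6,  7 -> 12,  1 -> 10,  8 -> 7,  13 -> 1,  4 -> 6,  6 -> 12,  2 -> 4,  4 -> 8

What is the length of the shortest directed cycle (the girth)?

4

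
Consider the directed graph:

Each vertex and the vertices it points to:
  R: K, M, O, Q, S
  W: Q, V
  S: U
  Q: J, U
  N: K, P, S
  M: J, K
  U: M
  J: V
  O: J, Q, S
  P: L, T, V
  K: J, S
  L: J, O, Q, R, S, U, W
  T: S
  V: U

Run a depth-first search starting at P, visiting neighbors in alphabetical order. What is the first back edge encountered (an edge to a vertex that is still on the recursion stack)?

DFS from P (visiting neighbors in alphabetical order); mark gray on enter, black on exit:
P gray
  L gray
    J gray
      V gray
        U gray
          M gray
            M→J: J is gray → back edge
First back edge: M → J.

M->J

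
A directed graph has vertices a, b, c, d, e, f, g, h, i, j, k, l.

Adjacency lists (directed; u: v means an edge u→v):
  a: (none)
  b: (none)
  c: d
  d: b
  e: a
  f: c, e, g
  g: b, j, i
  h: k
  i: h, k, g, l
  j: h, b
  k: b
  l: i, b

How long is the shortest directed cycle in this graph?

2

For each vertex v, BFS finds the shortest path from v back to v.
The shortest such closed walk is g → i → g, length 2.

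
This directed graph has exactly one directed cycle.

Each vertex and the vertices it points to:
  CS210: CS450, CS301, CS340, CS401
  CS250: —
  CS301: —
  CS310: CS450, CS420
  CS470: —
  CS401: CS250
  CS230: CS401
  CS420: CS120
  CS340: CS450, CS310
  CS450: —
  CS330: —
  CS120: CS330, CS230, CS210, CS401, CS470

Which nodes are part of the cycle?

CS120, CS210, CS310, CS340, CS420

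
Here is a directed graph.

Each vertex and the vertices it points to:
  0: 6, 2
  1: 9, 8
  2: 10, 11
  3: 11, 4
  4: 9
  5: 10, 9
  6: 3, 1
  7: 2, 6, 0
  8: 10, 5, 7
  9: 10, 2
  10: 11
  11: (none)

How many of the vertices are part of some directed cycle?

5

A vertex is on a directed cycle iff it belongs to a strongly connected component of size ≥ 2 (or has a self-loop).
The vertices on cycles are {0, 1, 6, 7, 8} — 5 in total.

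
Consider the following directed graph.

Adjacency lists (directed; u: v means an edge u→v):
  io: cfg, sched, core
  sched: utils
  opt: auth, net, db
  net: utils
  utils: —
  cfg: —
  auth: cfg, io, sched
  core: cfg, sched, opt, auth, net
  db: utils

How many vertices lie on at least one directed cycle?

4

A vertex is on a directed cycle iff it belongs to a strongly connected component of size ≥ 2 (or has a self-loop).
The vertices on cycles are {io, opt, auth, core} — 4 in total.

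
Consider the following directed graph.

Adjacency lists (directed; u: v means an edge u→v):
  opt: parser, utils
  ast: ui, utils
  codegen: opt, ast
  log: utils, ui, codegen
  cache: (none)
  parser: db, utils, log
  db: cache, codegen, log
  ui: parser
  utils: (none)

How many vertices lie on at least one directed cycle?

7

A vertex is on a directed cycle iff it belongs to a strongly connected component of size ≥ 2 (or has a self-loop).
The vertices on cycles are {db, ui, ast, log, opt, parser, codegen} — 7 in total.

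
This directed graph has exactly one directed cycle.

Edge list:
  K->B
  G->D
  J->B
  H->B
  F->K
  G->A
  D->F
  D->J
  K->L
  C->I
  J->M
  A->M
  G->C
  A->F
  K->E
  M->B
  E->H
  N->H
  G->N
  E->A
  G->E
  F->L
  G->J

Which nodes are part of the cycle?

A, E, F, K

DFS with gray/black marking from E:
E gray
  A gray
    M gray
      B gray
      B black
    M black
    F gray
      K gray
        L gray
        L black
        K→B: B black — skip
        K→E: E is gray → back edge
Back edge closes the cycle E → A → F → K → E; its vertices are {A, E, F, K}.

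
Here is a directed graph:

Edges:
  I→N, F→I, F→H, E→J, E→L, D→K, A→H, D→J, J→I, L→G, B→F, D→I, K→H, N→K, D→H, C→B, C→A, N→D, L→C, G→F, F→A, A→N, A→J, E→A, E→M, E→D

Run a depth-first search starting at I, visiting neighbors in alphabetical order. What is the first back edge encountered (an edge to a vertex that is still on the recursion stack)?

DFS from I (visiting neighbors in alphabetical order); mark gray on enter, black on exit:
I gray
  N gray
    D gray
      H gray
      H black
      D→I: I is gray → back edge
First back edge: D → I.

D->I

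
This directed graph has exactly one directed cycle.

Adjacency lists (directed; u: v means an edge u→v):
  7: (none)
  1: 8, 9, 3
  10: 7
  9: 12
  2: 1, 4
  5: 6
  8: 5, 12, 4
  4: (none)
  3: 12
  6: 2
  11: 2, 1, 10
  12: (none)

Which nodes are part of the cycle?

DFS with gray/black marking from 1:
1 gray
  8 gray
    5 gray
      6 gray
        2 gray
          2→1: 1 is gray → back edge
Back edge closes the cycle 1 → 8 → 5 → 6 → 2 → 1; its vertices are {1, 2, 5, 6, 8}.

1, 2, 5, 6, 8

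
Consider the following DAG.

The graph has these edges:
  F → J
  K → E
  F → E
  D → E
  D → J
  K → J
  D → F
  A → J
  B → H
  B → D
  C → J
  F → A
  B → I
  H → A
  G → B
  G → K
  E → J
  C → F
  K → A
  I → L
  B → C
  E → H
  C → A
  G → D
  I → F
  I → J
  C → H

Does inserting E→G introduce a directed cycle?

Adding E→G creates a cycle iff G can already reach E.
Path from G: G → D → E.
So G → … → E → G is a cycle.

Yes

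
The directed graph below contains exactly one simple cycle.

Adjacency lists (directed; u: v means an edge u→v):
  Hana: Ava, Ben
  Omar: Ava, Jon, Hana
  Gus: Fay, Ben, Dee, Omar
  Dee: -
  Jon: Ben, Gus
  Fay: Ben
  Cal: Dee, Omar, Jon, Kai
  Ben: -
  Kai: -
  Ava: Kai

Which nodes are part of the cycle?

DFS with gray/black marking from Jon:
Jon gray
  Ben gray
  Ben black
  Gus gray
    Fay gray
      Fay→Ben: Ben black — skip
    Fay black
    Gus→Ben: Ben black — skip
    Dee gray
    Dee black
    Omar gray
      Ava gray
        Kai gray
        Kai black
      Ava black
      Omar→Jon: Jon is gray → back edge
Back edge closes the cycle Jon → Gus → Omar → Jon; its vertices are {Gus, Jon, Omar}.

Gus, Jon, Omar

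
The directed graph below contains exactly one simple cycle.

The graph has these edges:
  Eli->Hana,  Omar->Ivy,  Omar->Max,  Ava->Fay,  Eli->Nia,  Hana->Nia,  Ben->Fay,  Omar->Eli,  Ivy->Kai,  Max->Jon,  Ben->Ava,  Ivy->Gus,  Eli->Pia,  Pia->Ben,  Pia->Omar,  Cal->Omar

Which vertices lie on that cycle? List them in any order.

DFS with gray/black marking from Omar:
Omar gray
  Ivy gray
    Kai gray
    Kai black
    Gus gray
    Gus black
  Ivy black
  Eli gray
    Nia gray
    Nia black
    Hana gray
      Hana→Nia: Nia black — skip
    Hana black
    Pia gray
      Pia→Omar: Omar is gray → back edge
Back edge closes the cycle Omar → Eli → Pia → Omar; its vertices are {Eli, Pia, Omar}.

Eli, Pia, Omar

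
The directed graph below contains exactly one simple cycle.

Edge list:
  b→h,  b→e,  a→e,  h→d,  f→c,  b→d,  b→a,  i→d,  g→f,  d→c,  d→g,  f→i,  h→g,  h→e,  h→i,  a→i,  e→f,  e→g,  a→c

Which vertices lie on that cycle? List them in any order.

DFS with gray/black marking from g:
g gray
  f gray
    i gray
      d gray
        d→g: g is gray → back edge
Back edge closes the cycle g → f → i → d → g; its vertices are {d, f, g, i}.

d, f, g, i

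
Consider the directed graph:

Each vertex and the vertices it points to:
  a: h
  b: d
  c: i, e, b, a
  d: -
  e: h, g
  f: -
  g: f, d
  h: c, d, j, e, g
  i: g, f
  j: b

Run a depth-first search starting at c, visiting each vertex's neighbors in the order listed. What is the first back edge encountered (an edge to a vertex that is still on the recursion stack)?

h→c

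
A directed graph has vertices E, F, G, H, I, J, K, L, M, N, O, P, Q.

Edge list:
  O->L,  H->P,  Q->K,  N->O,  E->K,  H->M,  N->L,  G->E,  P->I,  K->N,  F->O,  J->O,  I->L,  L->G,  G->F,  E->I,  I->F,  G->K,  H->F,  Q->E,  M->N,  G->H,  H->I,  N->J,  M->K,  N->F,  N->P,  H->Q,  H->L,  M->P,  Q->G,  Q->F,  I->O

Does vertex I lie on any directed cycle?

I is on a cycle iff I can reach itself via ≥1 edge.
I → L → G → E → I — yes.

Yes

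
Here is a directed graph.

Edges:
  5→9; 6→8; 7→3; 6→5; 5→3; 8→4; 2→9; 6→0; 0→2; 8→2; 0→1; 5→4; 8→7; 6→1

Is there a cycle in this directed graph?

DFS with white/gray/black marking, starting from 0:
0 gray
  1 gray
  1 black
  2 gray
    9 gray
    9 black
  2 black
0 black
3 gray
3 black
4 gray
4 black
5 gray
  5→9: 9 black — skip
  5→4: 4 black — skip
  5→3: 3 black — skip
5 black
6 gray
  6→1: 1 black — skip
  6→0: 0 black — skip
  6→5: 5 black — skip
  8 gray
    8→4: 4 black — skip
    7 gray
      7→3: 3 black — skip
    7 black
    8→2: 2 black — skip
  8 black
6 black
Every edge goes to a white or black vertex — no back edge, so the graph is acyclic.

No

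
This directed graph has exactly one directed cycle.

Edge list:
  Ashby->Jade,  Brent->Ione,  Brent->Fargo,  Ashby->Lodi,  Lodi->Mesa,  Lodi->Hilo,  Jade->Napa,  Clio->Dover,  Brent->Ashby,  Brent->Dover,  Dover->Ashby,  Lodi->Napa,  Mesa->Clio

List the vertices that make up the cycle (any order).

Clio, Lodi, Mesa, Ashby, Dover

DFS with gray/black marking from Ashby:
Ashby gray
  Lodi gray
    Napa gray
    Napa black
    Mesa gray
      Clio gray
        Dover gray
          Dover→Ashby: Ashby is gray → back edge
Back edge closes the cycle Ashby → Lodi → Mesa → Clio → Dover → Ashby; its vertices are {Clio, Lodi, Mesa, Ashby, Dover}.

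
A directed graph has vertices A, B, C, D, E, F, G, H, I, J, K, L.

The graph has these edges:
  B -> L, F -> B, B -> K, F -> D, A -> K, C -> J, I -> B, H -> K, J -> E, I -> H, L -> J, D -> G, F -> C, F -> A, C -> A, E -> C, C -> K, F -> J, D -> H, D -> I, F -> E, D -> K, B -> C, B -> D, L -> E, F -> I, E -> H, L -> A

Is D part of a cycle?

Yes

D is on a cycle iff D can reach itself via ≥1 edge.
D → I → B → D — yes.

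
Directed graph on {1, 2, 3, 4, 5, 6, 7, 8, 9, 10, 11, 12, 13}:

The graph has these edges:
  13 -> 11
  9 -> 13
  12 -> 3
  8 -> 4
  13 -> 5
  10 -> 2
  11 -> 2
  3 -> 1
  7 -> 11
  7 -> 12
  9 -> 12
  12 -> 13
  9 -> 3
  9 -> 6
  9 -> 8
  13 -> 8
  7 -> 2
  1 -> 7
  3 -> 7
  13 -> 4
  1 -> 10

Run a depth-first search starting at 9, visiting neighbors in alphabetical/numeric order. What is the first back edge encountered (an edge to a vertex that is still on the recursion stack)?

12->3

DFS from 9 (visiting neighbors in alphabetical/numeric order); mark gray on enter, black on exit:
9 gray
  3 gray
    1 gray
      7 gray
        2 gray
        2 black
        11 gray
          11→2: 2 black — skip
        11 black
        12 gray
          12→3: 3 is gray → back edge
First back edge: 12 → 3.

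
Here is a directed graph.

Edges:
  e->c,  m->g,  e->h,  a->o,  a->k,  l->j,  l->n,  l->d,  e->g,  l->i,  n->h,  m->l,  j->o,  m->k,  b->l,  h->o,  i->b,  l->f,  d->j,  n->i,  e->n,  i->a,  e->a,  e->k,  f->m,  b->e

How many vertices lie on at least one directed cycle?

7

A vertex is on a directed cycle iff it belongs to a strongly connected component of size ≥ 2 (or has a self-loop).
The vertices on cycles are {b, e, f, i, l, m, n} — 7 in total.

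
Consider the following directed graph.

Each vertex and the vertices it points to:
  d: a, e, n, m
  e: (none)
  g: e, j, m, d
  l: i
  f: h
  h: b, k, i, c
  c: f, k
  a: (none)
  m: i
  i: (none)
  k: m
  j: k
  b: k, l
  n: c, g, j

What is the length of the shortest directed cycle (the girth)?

3

For each vertex v, BFS finds the shortest path from v back to v.
The shortest such closed walk is n → g → d → n, length 3.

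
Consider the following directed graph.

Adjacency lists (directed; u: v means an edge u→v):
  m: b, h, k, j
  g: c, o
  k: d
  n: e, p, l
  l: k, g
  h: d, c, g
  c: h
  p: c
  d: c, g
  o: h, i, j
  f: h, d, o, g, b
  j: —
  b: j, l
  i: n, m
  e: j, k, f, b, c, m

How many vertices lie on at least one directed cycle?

A vertex is on a directed cycle iff it belongs to a strongly connected component of size ≥ 2 (or has a self-loop).
The vertices on cycles are {b, c, d, e, f, g, h, i, k, l, m, n, o, p} — 14 in total.

14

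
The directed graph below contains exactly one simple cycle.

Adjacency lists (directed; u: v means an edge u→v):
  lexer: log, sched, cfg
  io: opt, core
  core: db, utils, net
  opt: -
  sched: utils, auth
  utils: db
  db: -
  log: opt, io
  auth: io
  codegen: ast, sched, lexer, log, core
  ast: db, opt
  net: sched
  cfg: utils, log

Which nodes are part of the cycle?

DFS with gray/black marking from core:
core gray
  db gray
  db black
  utils gray
    utils→db: db black — skip
  utils black
  net gray
    sched gray
      sched→utils: utils black — skip
      auth gray
        io gray
          opt gray
          opt black
          io→core: core is gray → back edge
Back edge closes the cycle core → net → sched → auth → io → core; its vertices are {io, net, auth, core, sched}.

io, net, auth, core, sched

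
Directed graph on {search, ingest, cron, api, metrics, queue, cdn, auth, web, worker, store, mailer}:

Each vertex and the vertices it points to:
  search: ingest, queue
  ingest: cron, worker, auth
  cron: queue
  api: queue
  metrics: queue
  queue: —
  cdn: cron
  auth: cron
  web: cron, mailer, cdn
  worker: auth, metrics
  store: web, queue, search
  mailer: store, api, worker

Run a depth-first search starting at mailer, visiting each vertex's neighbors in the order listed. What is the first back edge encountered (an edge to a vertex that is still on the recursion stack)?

DFS from mailer (visiting each vertex's neighbors in the order listed); mark gray on enter, black on exit:
mailer gray
  store gray
    web gray
      cron gray
        queue gray
        queue black
      cron black
      web→mailer: mailer is gray → back edge
First back edge: web → mailer.

web→mailer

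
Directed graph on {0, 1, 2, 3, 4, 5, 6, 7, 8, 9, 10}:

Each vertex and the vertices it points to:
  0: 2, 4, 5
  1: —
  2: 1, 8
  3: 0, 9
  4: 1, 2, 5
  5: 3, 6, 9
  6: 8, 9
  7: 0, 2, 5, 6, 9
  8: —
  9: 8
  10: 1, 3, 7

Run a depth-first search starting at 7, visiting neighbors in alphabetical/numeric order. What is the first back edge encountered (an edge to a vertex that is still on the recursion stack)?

DFS from 7 (visiting neighbors in alphabetical/numeric order); mark gray on enter, black on exit:
7 gray
  0 gray
    2 gray
      1 gray
      1 black
      8 gray
      8 black
    2 black
    4 gray
      4→1: 1 black — skip
      4→2: 2 black — skip
      5 gray
        3 gray
          3→0: 0 is gray → back edge
First back edge: 3 → 0.

3→0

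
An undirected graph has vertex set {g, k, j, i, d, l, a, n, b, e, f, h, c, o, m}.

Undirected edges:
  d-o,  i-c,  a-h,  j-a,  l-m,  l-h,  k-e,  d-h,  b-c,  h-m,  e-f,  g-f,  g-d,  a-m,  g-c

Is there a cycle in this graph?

Yes

DFS, tracking each vertex's parent; an edge to a visited non-parent vertex closes a cycle.
Start from m:
visit m (parent –)
  visit l (parent m)
    l–m: parent, skip
    visit h (parent l)
      h–m: m visited and ≠ parent → cycle
Cycle: m – l – h – m.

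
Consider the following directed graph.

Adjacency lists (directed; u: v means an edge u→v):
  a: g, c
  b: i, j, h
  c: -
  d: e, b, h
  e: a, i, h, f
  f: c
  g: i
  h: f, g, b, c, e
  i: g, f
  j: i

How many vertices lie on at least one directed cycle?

A vertex is on a directed cycle iff it belongs to a strongly connected component of size ≥ 2 (or has a self-loop).
The vertices on cycles are {b, e, g, h, i} — 5 in total.

5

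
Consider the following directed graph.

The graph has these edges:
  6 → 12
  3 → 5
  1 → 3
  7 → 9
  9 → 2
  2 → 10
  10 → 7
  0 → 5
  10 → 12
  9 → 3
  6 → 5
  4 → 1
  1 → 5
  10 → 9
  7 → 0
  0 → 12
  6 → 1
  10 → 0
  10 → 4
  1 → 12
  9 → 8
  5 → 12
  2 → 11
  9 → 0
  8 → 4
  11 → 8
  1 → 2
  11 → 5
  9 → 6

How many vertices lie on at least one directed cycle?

9

A vertex is on a directed cycle iff it belongs to a strongly connected component of size ≥ 2 (or has a self-loop).
The vertices on cycles are {1, 2, 4, 6, 7, 8, 9, 10, 11} — 9 in total.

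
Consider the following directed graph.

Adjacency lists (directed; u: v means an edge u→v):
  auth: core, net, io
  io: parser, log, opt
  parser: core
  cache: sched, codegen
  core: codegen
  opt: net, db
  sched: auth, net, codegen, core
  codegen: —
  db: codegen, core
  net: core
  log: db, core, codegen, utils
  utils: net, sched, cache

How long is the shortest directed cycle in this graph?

5

For each vertex v, BFS finds the shortest path from v back to v.
The shortest such closed walk is io → log → utils → sched → auth → io, length 5.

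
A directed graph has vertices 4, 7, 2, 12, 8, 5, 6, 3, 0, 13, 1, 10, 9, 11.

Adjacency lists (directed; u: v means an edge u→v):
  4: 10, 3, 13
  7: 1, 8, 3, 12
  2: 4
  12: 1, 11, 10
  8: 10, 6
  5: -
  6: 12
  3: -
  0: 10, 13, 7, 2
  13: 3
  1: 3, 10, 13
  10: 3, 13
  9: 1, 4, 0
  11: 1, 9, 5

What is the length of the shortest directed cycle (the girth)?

5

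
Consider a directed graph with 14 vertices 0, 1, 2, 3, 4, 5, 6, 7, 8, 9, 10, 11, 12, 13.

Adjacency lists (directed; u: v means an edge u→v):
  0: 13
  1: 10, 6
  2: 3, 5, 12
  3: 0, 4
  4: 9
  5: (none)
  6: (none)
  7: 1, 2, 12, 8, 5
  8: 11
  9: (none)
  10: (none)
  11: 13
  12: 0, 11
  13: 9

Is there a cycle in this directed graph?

No

DFS with white/gray/black marking, starting from 3:
3 gray
  0 gray
    13 gray
      9 gray
      9 black
    13 black
  0 black
  4 gray
    4→9: 9 black — skip
  4 black
3 black
1 gray
  10 gray
  10 black
  6 gray
  6 black
1 black
2 gray
  2→3: 3 black — skip
  5 gray
  5 black
  12 gray
    12→0: 0 black — skip
    11 gray
      11→13: 13 black — skip
    11 black
  12 black
2 black
7 gray
  7→1: 1 black — skip
  7→2: 2 black — skip
  7→12: 12 black — skip
  8 gray
    8→11: 11 black — skip
  8 black
  7→5: 5 black — skip
7 black
Every edge goes to a white or black vertex — no back edge, so the graph is acyclic.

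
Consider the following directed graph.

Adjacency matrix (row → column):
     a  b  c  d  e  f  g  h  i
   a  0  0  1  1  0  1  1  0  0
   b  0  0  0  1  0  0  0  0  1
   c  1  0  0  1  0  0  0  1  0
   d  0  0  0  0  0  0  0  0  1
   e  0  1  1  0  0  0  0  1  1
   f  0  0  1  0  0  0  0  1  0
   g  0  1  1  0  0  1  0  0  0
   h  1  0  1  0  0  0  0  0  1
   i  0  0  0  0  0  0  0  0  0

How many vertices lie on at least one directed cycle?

A vertex is on a directed cycle iff it belongs to a strongly connected component of size ≥ 2 (or has a self-loop).
The vertices on cycles are {a, c, f, g, h} — 5 in total.

5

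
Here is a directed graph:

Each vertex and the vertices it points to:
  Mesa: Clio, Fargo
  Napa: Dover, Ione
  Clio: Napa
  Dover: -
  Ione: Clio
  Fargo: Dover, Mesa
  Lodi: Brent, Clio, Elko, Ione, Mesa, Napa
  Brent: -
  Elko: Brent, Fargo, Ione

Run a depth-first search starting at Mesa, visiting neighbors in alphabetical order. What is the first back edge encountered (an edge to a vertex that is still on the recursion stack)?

DFS from Mesa (visiting neighbors in alphabetical order); mark gray on enter, black on exit:
Mesa gray
  Clio gray
    Napa gray
      Dover gray
      Dover black
      Ione gray
        Ione→Clio: Clio is gray → back edge
First back edge: Ione → Clio.

Ione->Clio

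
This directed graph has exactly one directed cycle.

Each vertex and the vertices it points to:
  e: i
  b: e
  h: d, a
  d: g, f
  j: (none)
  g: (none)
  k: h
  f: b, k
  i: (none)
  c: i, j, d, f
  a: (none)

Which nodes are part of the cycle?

DFS with gray/black marking from d:
d gray
  g gray
  g black
  f gray
    b gray
      e gray
        i gray
        i black
      e black
    b black
    k gray
      h gray
        h→d: d is gray → back edge
Back edge closes the cycle d → f → k → h → d; its vertices are {d, f, h, k}.

d, f, h, k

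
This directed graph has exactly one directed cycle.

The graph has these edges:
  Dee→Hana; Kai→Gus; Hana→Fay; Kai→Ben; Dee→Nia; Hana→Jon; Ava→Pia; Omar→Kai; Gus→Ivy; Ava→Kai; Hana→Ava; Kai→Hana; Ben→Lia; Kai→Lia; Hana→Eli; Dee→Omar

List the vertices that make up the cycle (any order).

DFS with gray/black marking from Hana:
Hana gray
  Eli gray
  Eli black
  Jon gray
  Jon black
  Ava gray
    Kai gray
      Gus gray
        Ivy gray
        Ivy black
      Gus black
      Lia gray
      Lia black
      Ben gray
        Ben→Lia: Lia black — skip
      Ben black
      Kai→Hana: Hana is gray → back edge
Back edge closes the cycle Hana → Ava → Kai → Hana; its vertices are {Ava, Kai, Hana}.

Ava, Kai, Hana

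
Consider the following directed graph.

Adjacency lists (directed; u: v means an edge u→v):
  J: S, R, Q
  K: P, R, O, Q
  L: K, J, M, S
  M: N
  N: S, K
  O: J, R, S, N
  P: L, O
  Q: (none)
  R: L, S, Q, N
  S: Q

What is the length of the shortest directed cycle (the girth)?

For each vertex v, BFS finds the shortest path from v back to v.
The shortest such closed walk is K → P → L → K, length 3.

3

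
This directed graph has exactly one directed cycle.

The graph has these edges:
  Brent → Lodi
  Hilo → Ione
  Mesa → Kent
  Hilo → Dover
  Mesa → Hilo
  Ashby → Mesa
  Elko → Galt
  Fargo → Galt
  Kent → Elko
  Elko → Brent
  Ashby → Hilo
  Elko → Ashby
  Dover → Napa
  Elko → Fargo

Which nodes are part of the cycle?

DFS with gray/black marking from Elko:
Elko gray
  Galt gray
  Galt black
  Brent gray
    Lodi gray
    Lodi black
  Brent black
  Fargo gray
    Fargo→Galt: Galt black — skip
  Fargo black
  Ashby gray
    Mesa gray
      Kent gray
        Kent→Elko: Elko is gray → back edge
Back edge closes the cycle Elko → Ashby → Mesa → Kent → Elko; its vertices are {Elko, Kent, Mesa, Ashby}.

Elko, Kent, Mesa, Ashby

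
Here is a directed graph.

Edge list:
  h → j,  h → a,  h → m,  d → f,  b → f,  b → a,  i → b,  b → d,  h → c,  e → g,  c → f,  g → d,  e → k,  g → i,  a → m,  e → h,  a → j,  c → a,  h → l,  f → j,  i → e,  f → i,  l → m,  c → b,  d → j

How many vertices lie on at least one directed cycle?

A vertex is on a directed cycle iff it belongs to a strongly connected component of size ≥ 2 (or has a self-loop).
The vertices on cycles are {b, c, d, e, f, g, h, i} — 8 in total.

8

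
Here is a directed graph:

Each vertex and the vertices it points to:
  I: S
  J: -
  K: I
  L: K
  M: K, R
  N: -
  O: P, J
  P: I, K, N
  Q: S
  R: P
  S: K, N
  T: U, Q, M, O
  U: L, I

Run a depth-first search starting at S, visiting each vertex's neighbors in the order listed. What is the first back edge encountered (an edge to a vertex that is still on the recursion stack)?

I→S

DFS from S (visiting each vertex's neighbors in the order listed); mark gray on enter, black on exit:
S gray
  K gray
    I gray
      I→S: S is gray → back edge
First back edge: I → S.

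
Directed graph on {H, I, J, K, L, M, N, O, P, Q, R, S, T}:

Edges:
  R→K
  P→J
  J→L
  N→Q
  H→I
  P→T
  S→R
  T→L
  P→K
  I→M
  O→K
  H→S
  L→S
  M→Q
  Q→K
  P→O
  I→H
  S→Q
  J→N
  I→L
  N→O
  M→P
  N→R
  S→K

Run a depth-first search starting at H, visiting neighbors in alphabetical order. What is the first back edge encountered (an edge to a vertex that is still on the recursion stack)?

I→H

DFS from H (visiting neighbors in alphabetical order); mark gray on enter, black on exit:
H gray
  I gray
    I→H: H is gray → back edge
First back edge: I → H.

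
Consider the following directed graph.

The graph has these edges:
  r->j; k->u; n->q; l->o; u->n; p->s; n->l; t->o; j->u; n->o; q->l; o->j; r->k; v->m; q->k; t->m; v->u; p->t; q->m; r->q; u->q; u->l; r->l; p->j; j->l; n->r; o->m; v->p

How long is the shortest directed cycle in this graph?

3

For each vertex v, BFS finds the shortest path from v back to v.
The shortest such closed walk is u → q → k → u, length 3.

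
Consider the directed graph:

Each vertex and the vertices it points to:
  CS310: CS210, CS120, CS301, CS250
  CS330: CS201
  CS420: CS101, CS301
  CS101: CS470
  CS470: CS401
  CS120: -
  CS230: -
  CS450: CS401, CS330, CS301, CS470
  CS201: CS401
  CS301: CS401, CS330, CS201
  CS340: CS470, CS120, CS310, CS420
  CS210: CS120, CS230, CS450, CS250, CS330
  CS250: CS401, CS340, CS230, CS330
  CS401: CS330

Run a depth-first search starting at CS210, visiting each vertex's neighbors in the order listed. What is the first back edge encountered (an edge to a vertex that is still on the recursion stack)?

DFS from CS210 (visiting each vertex's neighbors in the order listed); mark gray on enter, black on exit:
CS210 gray
  CS120 gray
  CS120 black
  CS230 gray
  CS230 black
  CS450 gray
    CS401 gray
      CS330 gray
        CS201 gray
          CS201→CS401: CS401 is gray → back edge
First back edge: CS201 → CS401.

CS201→CS401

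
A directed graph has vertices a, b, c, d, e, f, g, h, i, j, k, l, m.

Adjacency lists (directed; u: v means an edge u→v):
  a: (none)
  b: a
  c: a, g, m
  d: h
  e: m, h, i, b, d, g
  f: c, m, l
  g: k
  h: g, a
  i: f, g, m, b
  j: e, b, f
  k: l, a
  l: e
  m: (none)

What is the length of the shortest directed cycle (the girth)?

4

For each vertex v, BFS finds the shortest path from v back to v.
The shortest such closed walk is f → l → e → i → f, length 4.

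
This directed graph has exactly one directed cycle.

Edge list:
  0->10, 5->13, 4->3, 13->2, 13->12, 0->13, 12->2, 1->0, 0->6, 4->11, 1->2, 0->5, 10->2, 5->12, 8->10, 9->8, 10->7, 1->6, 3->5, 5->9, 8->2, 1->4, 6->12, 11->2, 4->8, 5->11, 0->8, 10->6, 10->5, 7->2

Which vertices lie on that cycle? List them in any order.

5, 8, 9, 10

DFS with gray/black marking from 10:
10 gray
  7 gray
    2 gray
    2 black
  7 black
  10→2: 2 black — skip
  5 gray
    12 gray
      12→2: 2 black — skip
    12 black
    11 gray
      11→2: 2 black — skip
    11 black
    9 gray
      8 gray
        8→2: 2 black — skip
        8→10: 10 is gray → back edge
Back edge closes the cycle 10 → 5 → 9 → 8 → 10; its vertices are {5, 8, 9, 10}.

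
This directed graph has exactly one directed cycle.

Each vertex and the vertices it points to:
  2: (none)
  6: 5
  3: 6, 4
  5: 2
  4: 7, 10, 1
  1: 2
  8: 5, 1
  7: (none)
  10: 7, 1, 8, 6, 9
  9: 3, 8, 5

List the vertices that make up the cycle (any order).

3, 4, 9, 10

DFS with gray/black marking from 9:
9 gray
  3 gray
    6 gray
      5 gray
        2 gray
        2 black
      5 black
    6 black
    4 gray
      7 gray
      7 black
      10 gray
        10→7: 7 black — skip
        1 gray
          1→2: 2 black — skip
        1 black
        8 gray
          8→5: 5 black — skip
          8→1: 1 black — skip
        8 black
        10→6: 6 black — skip
        10→9: 9 is gray → back edge
Back edge closes the cycle 9 → 3 → 4 → 10 → 9; its vertices are {3, 4, 9, 10}.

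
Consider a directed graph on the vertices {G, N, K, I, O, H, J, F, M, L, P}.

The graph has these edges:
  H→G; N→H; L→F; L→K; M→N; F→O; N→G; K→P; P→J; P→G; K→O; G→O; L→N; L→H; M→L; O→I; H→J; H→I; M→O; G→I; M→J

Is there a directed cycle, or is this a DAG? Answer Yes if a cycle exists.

DFS with white/gray/black marking, starting from P:
P gray
  G gray
    I gray
    I black
    O gray
      O→I: I black — skip
    O black
  G black
  J gray
  J black
P black
N gray
  H gray
    H→G: G black — skip
    H→J: J black — skip
    H→I: I black — skip
  H black
  N→G: G black — skip
N black
K gray
  K→O: O black — skip
  K→P: P black — skip
K black
F gray
  F→O: O black — skip
F black
M gray
  L gray
    L→F: F black — skip
    L→N: N black — skip
    L→K: K black — skip
    L→H: H black — skip
  L black
  M→J: J black — skip
  M→O: O black — skip
  M→N: N black — skip
M black
Every edge goes to a white or black vertex — no back edge, so the graph is acyclic.

No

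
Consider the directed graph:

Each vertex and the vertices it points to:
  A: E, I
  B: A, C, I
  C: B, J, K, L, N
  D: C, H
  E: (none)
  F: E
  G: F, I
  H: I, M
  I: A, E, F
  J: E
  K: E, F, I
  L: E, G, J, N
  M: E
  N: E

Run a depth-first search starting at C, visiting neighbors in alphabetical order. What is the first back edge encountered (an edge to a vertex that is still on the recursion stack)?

DFS from C (visiting neighbors in alphabetical order); mark gray on enter, black on exit:
C gray
  B gray
    A gray
      E gray
      E black
      I gray
        I→A: A is gray → back edge
First back edge: I → A.

I→A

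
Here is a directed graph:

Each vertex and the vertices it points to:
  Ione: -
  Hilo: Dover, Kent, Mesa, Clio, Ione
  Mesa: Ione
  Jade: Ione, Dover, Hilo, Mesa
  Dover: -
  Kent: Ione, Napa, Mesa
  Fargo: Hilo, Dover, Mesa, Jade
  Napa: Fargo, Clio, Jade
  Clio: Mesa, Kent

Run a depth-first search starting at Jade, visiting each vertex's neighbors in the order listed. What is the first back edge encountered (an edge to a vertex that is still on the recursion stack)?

Fargo->Hilo

DFS from Jade (visiting each vertex's neighbors in the order listed); mark gray on enter, black on exit:
Jade gray
  Ione gray
  Ione black
  Dover gray
  Dover black
  Hilo gray
    Hilo→Dover: Dover black — skip
    Kent gray
      Kent→Ione: Ione black — skip
      Napa gray
        Fargo gray
          Fargo→Hilo: Hilo is gray → back edge
First back edge: Fargo → Hilo.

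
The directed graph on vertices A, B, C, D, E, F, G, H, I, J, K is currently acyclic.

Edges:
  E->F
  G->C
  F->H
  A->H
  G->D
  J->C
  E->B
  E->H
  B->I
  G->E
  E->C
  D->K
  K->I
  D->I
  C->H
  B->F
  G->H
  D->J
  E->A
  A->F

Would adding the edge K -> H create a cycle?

Adding K→H creates a cycle iff H can already reach K.
Explore from H: no path reaches K. The graph stays acyclic.

No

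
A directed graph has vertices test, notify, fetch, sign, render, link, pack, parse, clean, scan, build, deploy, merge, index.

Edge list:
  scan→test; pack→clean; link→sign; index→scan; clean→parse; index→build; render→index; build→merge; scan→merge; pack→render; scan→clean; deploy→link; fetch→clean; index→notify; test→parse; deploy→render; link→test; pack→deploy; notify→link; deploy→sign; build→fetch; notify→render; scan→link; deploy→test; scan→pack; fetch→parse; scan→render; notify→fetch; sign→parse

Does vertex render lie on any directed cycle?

render is on a cycle iff render can reach itself via ≥1 edge.
render → index → notify → render — yes.

Yes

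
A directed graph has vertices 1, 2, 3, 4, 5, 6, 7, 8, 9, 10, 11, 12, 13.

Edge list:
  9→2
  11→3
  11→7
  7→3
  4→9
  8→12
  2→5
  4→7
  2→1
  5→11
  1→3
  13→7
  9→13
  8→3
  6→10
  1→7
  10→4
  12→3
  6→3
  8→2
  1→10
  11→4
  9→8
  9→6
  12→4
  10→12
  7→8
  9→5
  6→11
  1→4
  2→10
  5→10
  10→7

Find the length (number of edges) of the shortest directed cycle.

4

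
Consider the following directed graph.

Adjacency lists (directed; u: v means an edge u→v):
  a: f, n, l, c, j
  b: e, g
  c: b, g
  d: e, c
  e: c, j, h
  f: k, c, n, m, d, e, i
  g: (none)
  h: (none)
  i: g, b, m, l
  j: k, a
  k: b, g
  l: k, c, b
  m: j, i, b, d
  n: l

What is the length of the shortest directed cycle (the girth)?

2

For each vertex v, BFS finds the shortest path from v back to v.
The shortest such closed walk is a → j → a, length 2.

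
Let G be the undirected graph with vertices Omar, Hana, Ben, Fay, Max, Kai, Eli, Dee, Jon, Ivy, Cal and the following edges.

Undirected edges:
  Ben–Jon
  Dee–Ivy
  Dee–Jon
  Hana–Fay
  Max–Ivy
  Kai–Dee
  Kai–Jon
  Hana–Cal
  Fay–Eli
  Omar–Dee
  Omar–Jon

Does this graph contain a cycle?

Yes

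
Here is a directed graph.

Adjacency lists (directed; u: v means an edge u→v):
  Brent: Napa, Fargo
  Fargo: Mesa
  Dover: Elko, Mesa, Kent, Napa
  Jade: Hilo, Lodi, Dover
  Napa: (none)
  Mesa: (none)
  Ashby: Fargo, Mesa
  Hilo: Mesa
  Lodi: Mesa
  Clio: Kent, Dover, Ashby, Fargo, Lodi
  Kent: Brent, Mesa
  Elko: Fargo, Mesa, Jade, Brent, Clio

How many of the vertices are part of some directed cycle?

4

A vertex is on a directed cycle iff it belongs to a strongly connected component of size ≥ 2 (or has a self-loop).
The vertices on cycles are {Clio, Elko, Jade, Dover} — 4 in total.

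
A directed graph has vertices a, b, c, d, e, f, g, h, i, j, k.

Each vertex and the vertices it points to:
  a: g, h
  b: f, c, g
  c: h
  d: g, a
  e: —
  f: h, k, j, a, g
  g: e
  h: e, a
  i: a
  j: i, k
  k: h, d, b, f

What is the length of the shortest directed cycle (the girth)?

For each vertex v, BFS finds the shortest path from v back to v.
The shortest such closed walk is k → f → k, length 2.

2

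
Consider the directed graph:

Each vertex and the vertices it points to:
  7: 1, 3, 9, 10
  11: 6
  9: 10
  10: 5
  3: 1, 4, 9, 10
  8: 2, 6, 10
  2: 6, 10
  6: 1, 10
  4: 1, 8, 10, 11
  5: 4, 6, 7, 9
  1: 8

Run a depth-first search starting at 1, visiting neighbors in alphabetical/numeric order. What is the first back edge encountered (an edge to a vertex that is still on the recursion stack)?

DFS from 1 (visiting neighbors in alphabetical/numeric order); mark gray on enter, black on exit:
1 gray
  8 gray
    2 gray
      6 gray
        6→1: 1 is gray → back edge
First back edge: 6 → 1.

6->1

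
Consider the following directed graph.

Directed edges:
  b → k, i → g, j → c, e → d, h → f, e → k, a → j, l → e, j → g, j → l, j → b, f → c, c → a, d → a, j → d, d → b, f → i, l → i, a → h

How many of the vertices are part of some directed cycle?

8

A vertex is on a directed cycle iff it belongs to a strongly connected component of size ≥ 2 (or has a self-loop).
The vertices on cycles are {a, c, d, e, f, h, j, l} — 8 in total.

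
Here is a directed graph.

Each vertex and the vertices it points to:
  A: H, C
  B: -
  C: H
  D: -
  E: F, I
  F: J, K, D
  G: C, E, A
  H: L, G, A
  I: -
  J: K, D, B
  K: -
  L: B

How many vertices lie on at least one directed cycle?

A vertex is on a directed cycle iff it belongs to a strongly connected component of size ≥ 2 (or has a self-loop).
The vertices on cycles are {A, C, G, H} — 4 in total.

4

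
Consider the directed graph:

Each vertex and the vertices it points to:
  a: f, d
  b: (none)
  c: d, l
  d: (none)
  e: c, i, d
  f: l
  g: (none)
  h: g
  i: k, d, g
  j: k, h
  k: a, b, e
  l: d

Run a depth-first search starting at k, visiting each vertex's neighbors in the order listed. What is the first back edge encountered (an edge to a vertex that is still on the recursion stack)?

i->k

DFS from k (visiting each vertex's neighbors in the order listed); mark gray on enter, black on exit:
k gray
  a gray
    f gray
      l gray
        d gray
        d black
      l black
    f black
    a→d: d black — skip
  a black
  b gray
  b black
  e gray
    c gray
      c→d: d black — skip
      c→l: l black — skip
    c black
    i gray
      i→k: k is gray → back edge
First back edge: i → k.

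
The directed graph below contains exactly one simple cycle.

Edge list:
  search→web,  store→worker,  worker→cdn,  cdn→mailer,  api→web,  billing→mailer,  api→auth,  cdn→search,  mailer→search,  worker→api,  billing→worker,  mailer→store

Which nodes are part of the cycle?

cdn, store, mailer, worker

DFS with gray/black marking from worker:
worker gray
  cdn gray
    mailer gray
      store gray
        store→worker: worker is gray → back edge
Back edge closes the cycle worker → cdn → mailer → store → worker; its vertices are {cdn, store, mailer, worker}.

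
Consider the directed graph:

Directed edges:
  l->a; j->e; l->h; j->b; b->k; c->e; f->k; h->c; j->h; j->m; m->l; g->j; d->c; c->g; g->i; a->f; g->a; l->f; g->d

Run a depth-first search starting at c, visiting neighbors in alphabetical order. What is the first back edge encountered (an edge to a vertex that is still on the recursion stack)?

DFS from c (visiting neighbors in alphabetical order); mark gray on enter, black on exit:
c gray
  e gray
  e black
  g gray
    a gray
      f gray
        k gray
        k black
      f black
    a black
    d gray
      d→c: c is gray → back edge
First back edge: d → c.

d→c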